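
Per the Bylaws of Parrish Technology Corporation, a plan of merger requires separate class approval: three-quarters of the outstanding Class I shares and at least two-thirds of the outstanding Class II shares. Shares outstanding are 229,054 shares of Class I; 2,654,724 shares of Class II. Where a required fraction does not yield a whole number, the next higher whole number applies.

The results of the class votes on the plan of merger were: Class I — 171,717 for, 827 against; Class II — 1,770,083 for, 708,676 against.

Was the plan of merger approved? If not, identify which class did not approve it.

Class I: 3/4 of 229054 = 171790.50, rounded up to 171791; 171,791 required, 171,717 in favor — not approved.
Class II: 2/3 of 2654724 = 1769816; 1,769,816 required, 1,770,083 in favor — approved.

Not approved — the Class I shares did not give the required vote.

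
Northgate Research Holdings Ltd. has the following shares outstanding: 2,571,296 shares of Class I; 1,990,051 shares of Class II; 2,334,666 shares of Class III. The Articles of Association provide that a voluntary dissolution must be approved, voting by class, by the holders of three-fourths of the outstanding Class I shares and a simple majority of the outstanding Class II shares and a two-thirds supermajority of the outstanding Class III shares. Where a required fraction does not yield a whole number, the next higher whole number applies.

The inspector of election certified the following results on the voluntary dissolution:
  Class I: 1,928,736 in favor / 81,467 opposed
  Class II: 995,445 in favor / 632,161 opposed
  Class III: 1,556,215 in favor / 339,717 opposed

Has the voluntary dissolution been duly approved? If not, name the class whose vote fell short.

Class I: 3/4 of 2571296 = 1928472; 1,928,472 required, 1,928,736 in favor — approved.
Class II: a majority of 1990051 is 995026; 995,026 required, 995,445 in favor — approved.
Class III: 2/3 of 2334666 = 1556444; 1,556,444 required, 1,556,215 in favor — not approved.

Not approved — the Class III shares did not give the required vote.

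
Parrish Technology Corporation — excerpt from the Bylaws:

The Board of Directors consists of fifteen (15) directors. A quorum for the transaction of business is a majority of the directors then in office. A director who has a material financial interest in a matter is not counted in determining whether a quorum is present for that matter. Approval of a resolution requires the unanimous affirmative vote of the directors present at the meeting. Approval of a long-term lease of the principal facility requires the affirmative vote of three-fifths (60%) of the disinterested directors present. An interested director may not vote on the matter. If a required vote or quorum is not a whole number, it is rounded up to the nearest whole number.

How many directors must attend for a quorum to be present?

A majority of 15 is 8.

8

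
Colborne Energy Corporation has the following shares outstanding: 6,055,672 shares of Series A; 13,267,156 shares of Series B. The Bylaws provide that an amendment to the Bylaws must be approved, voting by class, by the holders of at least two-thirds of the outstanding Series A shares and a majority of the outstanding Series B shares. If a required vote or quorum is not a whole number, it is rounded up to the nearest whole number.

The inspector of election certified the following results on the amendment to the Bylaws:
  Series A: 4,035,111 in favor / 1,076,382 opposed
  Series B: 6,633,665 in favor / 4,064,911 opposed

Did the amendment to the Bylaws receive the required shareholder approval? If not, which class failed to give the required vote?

Series A: 2/3 of 6055672 = 4037114.67, rounded up to 4037115; 4,037,115 required, 4,035,111 in favor — not approved.
Series B: a majority of 13267156 is 6633579; 6,633,579 required, 6,633,665 in favor — approved.

Not approved — the Series A shares did not give the required vote.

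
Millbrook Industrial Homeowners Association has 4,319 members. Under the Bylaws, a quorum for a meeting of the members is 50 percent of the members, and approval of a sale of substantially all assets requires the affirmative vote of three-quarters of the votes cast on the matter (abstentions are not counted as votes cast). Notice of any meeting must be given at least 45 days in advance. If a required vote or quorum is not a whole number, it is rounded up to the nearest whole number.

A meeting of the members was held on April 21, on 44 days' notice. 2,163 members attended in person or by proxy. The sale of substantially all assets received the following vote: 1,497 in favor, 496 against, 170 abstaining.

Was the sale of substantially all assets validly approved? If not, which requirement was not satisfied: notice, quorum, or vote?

Notice: 44 days given; 45 required. Not satisfied.
Quorum: 50% of 4,319 = 2,159.50, rounded up to 2,160; 2,163 present. Satisfied.
Vote: requires three-fourths of the votes cast (2,163 − 170 abstaining = 1,993); 3/4 of 1993 = 1494.75, rounded up to 1495, so 1,495 needed; 1,497 in favor. Satisfied.

Invalid — notice requirement not satisfied.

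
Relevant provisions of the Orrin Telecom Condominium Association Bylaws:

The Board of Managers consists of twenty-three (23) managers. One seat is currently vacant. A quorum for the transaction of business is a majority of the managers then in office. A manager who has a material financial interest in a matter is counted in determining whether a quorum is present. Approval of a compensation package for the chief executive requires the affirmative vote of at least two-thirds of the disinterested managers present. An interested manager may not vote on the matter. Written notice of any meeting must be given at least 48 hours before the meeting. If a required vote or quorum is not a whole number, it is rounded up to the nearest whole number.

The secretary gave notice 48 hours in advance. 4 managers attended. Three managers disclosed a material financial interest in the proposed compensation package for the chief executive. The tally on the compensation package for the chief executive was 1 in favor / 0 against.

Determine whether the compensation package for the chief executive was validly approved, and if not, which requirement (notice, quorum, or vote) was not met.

Invalid — quorum requirement not satisfied.

Notice: 48 hours given; 48 required (48 ≥ 48). Satisfied.
Quorum: 4 present (interested managers count toward quorum); quorum is 12. Not satisfied.
Vote: the compensation package for the chief executive requires two-thirds of the disinterested managers present (4 − 3 = 1). 2/3 of 1 = 0.67, rounded up to 1, so 1 affirmative vote is needed; 1 voted in favor. Satisfied. (Moot — without a quorum no business can be validly transacted.)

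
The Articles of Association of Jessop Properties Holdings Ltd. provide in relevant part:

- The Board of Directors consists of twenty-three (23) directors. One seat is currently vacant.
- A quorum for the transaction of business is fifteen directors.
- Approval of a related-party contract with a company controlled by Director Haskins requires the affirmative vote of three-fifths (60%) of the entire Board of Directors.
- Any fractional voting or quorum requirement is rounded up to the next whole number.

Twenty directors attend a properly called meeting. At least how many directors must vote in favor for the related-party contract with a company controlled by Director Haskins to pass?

The related-party contract with a company controlled by Director Haskins requires three-fifths of the entire Board of Directors (23).
3/5 of 23 = 13.80, rounded up to 14.

14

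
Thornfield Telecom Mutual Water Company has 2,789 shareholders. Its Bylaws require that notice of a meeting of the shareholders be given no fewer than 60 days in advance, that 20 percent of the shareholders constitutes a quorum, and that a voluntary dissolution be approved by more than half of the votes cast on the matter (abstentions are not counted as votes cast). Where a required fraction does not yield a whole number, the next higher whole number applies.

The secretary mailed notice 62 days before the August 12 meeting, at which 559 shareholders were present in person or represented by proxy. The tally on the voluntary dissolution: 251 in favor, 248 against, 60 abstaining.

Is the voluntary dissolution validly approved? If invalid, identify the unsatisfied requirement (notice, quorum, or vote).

Valid — all requirements satisfied.

Notice: 62 days given; 60 required. Satisfied.
Quorum: 20% of 2,789 = 557.80, rounded up to 558; 559 present. Satisfied.
Vote: requires a majority of the votes cast (559 − 60 abstaining = 499); a majority of 499 is 250, so 250 needed; 251 in favor. Satisfied.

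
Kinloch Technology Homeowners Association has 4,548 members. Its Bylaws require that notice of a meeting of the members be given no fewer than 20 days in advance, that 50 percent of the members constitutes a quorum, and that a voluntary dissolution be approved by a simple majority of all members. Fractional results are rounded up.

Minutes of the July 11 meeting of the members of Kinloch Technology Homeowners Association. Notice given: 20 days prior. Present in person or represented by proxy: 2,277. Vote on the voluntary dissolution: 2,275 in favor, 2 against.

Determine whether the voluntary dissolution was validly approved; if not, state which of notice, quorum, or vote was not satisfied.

Valid — all requirements satisfied.

Notice: 20 days given; 20 required. Satisfied.
Quorum: 50% of 4,548 = 2,274; 2,277 present. Satisfied.
Vote: requires a majority of all members (4,548); a majority of 4548 is 2275, so 2,275 needed; 2,275 in favor. Satisfied.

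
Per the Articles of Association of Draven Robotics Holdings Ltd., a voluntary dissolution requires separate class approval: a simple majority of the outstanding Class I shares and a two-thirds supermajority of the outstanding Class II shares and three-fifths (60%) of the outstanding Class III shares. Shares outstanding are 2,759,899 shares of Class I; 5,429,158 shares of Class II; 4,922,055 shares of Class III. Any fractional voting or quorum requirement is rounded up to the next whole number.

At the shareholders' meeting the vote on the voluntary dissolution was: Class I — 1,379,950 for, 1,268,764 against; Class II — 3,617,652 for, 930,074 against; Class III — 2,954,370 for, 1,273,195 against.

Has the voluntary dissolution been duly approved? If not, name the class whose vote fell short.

Class I: a majority of 2759899 is 1379950; 1,379,950 required, 1,379,950 in favor — approved.
Class II: 2/3 of 5429158 = 3619438.67, rounded up to 3619439; 3,619,439 required, 3,617,652 in favor — not approved.
Class III: 3/5 of 4922055 = 2953233; 2,953,233 required, 2,954,370 in favor — approved.

Not approved — the Class II shares did not give the required vote.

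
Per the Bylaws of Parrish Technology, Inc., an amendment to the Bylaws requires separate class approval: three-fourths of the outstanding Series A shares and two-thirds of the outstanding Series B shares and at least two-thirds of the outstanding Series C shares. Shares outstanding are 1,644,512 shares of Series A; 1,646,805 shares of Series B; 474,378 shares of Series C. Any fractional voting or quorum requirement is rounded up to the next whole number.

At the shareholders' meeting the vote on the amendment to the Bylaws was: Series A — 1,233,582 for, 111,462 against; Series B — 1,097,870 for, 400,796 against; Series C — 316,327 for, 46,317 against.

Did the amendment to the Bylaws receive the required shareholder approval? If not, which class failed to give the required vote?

Series A: 3/4 of 1644512 = 1233384; 1,233,384 required, 1,233,582 in favor — approved.
Series B: 2/3 of 1646805 = 1097870; 1,097,870 required, 1,097,870 in favor — approved.
Series C: 2/3 of 474378 = 316252; 316,252 required, 316,327 in favor — approved.

Approved — every class gave the required vote.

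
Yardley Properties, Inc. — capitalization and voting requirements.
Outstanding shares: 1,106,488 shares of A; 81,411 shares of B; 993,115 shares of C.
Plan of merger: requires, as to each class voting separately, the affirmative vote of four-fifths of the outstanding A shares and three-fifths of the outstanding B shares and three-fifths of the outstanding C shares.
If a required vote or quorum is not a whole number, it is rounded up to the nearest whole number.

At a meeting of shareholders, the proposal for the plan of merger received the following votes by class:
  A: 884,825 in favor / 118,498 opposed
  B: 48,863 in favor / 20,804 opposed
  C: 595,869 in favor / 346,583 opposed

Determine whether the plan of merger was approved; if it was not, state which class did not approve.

A: 4/5 of 1106488 = 885190.40, rounded up to 885191; 885,191 required, 884,825 in favor — not approved.
B: 3/5 of 81411 = 48846.60, rounded up to 48847; 48,847 required, 48,863 in favor — approved.
C: 3/5 of 993115 = 595869; 595,869 required, 595,869 in favor — approved.

Not approved — the A shares did not give the required vote.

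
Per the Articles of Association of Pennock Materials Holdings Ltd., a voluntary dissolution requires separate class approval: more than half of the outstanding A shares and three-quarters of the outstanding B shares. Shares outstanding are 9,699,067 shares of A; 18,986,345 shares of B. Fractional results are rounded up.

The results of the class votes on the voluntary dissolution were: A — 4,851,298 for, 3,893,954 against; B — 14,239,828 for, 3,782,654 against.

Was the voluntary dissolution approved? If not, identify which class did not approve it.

A: a majority of 9699067 is 4849534; 4,849,534 required, 4,851,298 in favor — approved.
B: 3/4 of 18986345 = 14239758.75, rounded up to 14239759; 14,239,759 required, 14,239,828 in favor — approved.

Approved — every class gave the required vote.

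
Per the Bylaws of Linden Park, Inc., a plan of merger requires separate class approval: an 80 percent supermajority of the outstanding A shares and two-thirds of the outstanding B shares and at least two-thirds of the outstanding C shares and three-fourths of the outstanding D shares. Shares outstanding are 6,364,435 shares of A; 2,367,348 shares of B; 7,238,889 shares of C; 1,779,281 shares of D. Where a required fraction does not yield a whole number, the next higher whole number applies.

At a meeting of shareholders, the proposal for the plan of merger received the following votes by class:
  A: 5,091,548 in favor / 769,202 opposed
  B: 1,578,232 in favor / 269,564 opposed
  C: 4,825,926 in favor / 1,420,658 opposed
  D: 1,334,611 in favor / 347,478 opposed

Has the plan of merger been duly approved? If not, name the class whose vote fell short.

A: 4/5 of 6364435 = 5091548; 5,091,548 required, 5,091,548 in favor — approved.
B: 2/3 of 2367348 = 1578232; 1,578,232 required, 1,578,232 in favor — approved.
C: 2/3 of 7238889 = 4825926; 4,825,926 required, 4,825,926 in favor — approved.
D: 3/4 of 1779281 = 1334460.75, rounded up to 1334461; 1,334,461 required, 1,334,611 in favor — approved.

Approved — every class gave the required vote.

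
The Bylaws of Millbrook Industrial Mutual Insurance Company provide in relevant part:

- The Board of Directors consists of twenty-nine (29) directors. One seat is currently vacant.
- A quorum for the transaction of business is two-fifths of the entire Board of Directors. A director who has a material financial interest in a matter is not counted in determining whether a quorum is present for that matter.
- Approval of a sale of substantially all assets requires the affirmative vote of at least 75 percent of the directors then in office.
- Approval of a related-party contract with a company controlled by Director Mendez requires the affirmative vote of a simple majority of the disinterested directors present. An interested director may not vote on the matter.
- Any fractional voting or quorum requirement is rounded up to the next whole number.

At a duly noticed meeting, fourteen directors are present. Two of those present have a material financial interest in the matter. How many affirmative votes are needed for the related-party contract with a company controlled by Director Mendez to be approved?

7

The related-party contract with a company controlled by Director Mendez requires a majority of the disinterested directors present (14 − 2 = 12).
A majority of 12 is 7.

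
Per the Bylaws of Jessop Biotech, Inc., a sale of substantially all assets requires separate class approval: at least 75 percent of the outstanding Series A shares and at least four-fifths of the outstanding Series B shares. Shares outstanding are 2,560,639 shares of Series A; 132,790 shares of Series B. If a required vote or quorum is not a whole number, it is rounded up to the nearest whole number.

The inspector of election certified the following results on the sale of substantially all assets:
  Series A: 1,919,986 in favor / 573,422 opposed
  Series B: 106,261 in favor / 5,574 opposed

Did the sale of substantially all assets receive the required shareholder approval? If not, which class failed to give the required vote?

Not approved — the Series A shares did not give the required vote.

Series A: 3/4 of 2560639 = 1920479.25, rounded up to 1920480; 1,920,480 required, 1,919,986 in favor — not approved.
Series B: 4/5 of 132790 = 106232; 106,232 required, 106,261 in favor — approved.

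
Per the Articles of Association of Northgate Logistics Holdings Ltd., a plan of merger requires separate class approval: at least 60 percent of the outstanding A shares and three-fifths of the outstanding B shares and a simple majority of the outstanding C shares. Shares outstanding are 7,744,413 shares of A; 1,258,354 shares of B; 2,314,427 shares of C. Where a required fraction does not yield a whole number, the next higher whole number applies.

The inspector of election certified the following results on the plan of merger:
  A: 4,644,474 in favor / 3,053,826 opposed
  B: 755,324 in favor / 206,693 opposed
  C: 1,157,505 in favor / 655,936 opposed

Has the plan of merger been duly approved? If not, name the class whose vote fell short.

Not approved — the A shares did not give the required vote.

A: 3/5 of 7744413 = 4646647.80, rounded up to 4646648; 4,646,648 required, 4,644,474 in favor — not approved.
B: 3/5 of 1258354 = 755012.40, rounded up to 755013; 755,013 required, 755,324 in favor — approved.
C: a majority of 2314427 is 1157214; 1,157,214 required, 1,157,505 in favor — approved.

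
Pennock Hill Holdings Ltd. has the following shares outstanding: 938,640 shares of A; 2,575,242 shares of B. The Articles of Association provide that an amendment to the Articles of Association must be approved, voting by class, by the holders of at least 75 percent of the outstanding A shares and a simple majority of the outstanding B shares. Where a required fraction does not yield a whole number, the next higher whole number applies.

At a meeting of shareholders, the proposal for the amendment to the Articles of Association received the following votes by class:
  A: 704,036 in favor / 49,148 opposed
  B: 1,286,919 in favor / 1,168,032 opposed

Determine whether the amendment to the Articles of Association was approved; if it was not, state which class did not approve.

A: 3/4 of 938640 = 703980; 703,980 required, 704,036 in favor — approved.
B: a majority of 2575242 is 1287622; 1,287,622 required, 1,286,919 in favor — not approved.

Not approved — the B shares did not give the required vote.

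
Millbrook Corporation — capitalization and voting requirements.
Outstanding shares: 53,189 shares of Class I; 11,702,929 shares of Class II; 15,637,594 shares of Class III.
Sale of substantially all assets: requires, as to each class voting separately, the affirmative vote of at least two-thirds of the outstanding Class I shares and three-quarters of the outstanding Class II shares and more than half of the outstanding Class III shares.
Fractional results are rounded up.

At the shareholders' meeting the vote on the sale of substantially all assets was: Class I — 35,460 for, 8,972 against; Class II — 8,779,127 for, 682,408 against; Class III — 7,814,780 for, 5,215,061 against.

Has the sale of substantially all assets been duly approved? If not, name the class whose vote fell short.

Class I: 2/3 of 53189 = 35459.33, rounded up to 35460; 35,460 required, 35,460 in favor — approved.
Class II: 3/4 of 11702929 = 8777196.75, rounded up to 8777197; 8,777,197 required, 8,779,127 in favor — approved.
Class III: a majority of 15637594 is 7818798; 7,818,798 required, 7,814,780 in favor — not approved.

Not approved — the Class III shares did not give the required vote.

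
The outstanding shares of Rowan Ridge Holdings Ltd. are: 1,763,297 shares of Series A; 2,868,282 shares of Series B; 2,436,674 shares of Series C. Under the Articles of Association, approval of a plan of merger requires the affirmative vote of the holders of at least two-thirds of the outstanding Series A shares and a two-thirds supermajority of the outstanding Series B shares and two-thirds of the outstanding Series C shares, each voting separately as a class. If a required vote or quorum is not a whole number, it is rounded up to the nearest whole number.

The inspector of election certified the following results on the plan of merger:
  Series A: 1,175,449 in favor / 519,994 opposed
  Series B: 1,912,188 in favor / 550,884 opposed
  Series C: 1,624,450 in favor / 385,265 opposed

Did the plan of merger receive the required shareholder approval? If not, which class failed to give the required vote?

Series A: 2/3 of 1763297 = 1175531.33, rounded up to 1175532; 1,175,532 required, 1,175,449 in favor — not approved.
Series B: 2/3 of 2868282 = 1912188; 1,912,188 required, 1,912,188 in favor — approved.
Series C: 2/3 of 2436674 = 1624449.33, rounded up to 1624450; 1,624,450 required, 1,624,450 in favor — approved.

Not approved — the Series A shares did not give the required vote.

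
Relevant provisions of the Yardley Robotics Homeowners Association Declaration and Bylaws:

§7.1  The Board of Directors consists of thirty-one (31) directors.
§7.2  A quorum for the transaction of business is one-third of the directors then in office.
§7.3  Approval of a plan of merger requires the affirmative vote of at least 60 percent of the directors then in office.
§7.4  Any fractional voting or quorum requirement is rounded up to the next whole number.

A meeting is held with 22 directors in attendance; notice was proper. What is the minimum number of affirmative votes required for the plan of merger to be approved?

19

The plan of merger requires three-fifths of the directors then in office (31).
3/5 of 31 = 18.60, rounded up to 19.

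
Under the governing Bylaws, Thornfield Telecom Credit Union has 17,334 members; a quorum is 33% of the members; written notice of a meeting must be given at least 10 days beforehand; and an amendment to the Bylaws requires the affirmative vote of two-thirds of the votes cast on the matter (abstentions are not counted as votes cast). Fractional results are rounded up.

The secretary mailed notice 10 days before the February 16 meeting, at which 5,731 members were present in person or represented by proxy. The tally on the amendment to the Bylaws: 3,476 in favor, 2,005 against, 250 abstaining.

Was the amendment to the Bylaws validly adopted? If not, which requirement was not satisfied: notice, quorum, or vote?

Invalid — vote requirement not satisfied.

Notice: 10 days given; 10 required. Satisfied.
Quorum: 33% of 17,334 = 5,720.22, rounded up to 5,721; 5,731 present. Satisfied.
Vote: requires two-thirds of the votes cast (5,731 − 250 abstaining = 5,481); 2/3 of 5481 = 3654, so 3,654 needed; 3,476 in favor. Not satisfied.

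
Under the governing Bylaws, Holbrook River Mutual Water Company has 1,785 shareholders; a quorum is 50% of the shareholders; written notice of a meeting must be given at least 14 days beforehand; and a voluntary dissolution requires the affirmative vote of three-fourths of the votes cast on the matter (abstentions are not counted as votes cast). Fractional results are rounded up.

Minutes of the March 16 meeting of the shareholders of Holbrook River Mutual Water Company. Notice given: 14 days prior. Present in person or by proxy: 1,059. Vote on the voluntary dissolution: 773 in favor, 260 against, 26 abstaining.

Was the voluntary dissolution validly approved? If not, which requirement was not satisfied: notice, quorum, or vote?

Notice: 14 days given; 14 required. Satisfied.
Quorum: 50% of 1,785 = 892.50, rounded up to 893; 1,059 present. Satisfied.
Vote: requires three-fourths of the votes cast (1,059 − 26 abstaining = 1,033); 3/4 of 1033 = 774.75, rounded up to 775, so 775 needed; 773 in favor. Not satisfied.

Invalid — vote requirement not satisfied.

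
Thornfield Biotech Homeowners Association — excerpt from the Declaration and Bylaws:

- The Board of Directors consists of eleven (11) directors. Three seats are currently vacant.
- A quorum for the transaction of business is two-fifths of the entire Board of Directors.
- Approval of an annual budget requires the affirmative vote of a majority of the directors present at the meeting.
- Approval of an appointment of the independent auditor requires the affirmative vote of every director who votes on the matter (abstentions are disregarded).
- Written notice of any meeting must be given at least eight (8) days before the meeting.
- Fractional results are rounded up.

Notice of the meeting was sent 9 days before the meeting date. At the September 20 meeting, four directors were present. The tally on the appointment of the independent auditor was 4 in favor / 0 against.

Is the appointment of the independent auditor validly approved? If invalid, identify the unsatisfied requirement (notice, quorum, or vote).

Notice: 9 days given; 8 required (9 ≥ 8). Satisfied.
Quorum: 4 present; quorum is 5. Not satisfied.
Vote: the appointment of the independent auditor requires the unanimous vote of the votes cast (4). Unanimous means all 4, so 4 affirmative votes are needed; 4 voted in favor. Satisfied. (Moot — without a quorum no business can be validly transacted.)

Invalid — quorum requirement not satisfied.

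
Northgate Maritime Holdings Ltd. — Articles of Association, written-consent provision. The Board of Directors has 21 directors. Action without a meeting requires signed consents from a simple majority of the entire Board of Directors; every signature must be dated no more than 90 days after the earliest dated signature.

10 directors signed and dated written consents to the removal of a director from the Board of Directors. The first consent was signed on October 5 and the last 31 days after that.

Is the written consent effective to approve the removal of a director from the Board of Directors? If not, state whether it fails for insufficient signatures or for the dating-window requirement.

Signatures required: a simple majority of 21 — a majority of 21 is 11, so 11 needed; 10 signed. Insufficient.
Dating window: the latest signature is 31 days after the earliest; the limit is 90 days. Within the window.

Not effective — insufficient signatures.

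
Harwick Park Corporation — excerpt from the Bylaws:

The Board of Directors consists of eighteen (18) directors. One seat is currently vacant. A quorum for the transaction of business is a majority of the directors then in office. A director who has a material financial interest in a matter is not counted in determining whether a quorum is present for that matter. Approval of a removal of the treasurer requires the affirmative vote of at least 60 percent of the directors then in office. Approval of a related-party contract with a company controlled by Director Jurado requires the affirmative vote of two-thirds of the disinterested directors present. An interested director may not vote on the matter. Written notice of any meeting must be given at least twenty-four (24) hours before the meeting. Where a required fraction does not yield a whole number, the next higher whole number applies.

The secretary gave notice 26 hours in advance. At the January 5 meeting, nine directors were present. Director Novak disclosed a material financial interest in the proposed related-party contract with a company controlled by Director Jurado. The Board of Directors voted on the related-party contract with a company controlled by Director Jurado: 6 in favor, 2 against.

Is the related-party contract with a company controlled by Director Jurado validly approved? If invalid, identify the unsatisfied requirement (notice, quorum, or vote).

Notice: 26 hours given; 24 required (26 ≥ 24). Satisfied.
Quorum: 9 present, but the 1 interested director does not count, leaving 8. Quorum is 9. Not satisfied.
Vote: the related-party contract with a company controlled by Director Jurado requires two-thirds of the disinterested directors present (9 − 1 = 8). 2/3 of 8 = 5.33, rounded up to 6, so 6 affirmative votes are needed; 6 voted in favor. Satisfied. (Moot — without a quorum no business can be validly transacted.)

Invalid — quorum requirement not satisfied.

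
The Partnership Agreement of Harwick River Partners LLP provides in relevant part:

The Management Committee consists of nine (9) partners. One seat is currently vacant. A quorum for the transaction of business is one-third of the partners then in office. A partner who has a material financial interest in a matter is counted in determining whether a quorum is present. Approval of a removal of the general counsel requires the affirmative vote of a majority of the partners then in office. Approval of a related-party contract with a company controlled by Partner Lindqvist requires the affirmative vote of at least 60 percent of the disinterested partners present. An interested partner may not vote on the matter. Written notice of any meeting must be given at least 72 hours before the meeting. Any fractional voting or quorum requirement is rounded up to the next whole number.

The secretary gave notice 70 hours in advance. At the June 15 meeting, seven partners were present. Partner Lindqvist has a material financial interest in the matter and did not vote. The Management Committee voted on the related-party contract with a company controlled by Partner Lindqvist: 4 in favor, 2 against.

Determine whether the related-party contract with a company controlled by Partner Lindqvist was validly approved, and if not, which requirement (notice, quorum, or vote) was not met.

Notice: 70 hours given; 72 required (70 < 72). Not satisfied.
Quorum: 7 present (interested partners count toward quorum); quorum is 3. Satisfied.
Vote: the related-party contract with a company controlled by Partner Lindqvist requires three-fifths of the disinterested partners present (7 − 1 = 6). 3/5 of 6 = 3.60, rounded up to 4, so 4 affirmative votes are needed; 4 voted in favor. Satisfied.

Invalid — notice requirement not satisfied.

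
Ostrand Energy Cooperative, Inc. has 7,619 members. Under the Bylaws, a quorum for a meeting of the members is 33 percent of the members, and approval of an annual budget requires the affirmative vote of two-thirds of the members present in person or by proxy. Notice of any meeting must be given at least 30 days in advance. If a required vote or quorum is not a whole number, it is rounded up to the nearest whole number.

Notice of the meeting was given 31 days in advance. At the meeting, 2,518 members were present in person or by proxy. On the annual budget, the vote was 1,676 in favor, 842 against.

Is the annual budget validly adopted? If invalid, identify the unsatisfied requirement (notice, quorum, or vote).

Invalid — vote requirement not satisfied.

Notice: 31 days given; 30 required. Satisfied.
Quorum: 33% of 7,619 = 2,514.27, rounded up to 2,515; 2,518 present. Satisfied.
Vote: requires two-thirds of those present (2,518); 2/3 of 2518 = 1678.67, rounded up to 1679, so 1,679 needed; 1,676 in favor. Not satisfied.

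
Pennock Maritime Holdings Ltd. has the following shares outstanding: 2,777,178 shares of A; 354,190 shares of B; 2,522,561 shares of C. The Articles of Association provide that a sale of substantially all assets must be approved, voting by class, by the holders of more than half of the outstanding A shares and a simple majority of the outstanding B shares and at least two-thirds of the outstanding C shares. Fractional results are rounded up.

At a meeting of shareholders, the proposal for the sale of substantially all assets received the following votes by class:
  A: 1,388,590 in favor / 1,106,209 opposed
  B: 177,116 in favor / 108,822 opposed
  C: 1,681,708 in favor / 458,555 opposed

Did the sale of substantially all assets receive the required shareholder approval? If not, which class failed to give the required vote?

Approved — every class gave the required vote.

A: a majority of 2777178 is 1388590; 1,388,590 required, 1,388,590 in favor — approved.
B: a majority of 354190 is 177096; 177,096 required, 177,116 in favor — approved.
C: 2/3 of 2522561 = 1681707.33, rounded up to 1681708; 1,681,708 required, 1,681,708 in favor — approved.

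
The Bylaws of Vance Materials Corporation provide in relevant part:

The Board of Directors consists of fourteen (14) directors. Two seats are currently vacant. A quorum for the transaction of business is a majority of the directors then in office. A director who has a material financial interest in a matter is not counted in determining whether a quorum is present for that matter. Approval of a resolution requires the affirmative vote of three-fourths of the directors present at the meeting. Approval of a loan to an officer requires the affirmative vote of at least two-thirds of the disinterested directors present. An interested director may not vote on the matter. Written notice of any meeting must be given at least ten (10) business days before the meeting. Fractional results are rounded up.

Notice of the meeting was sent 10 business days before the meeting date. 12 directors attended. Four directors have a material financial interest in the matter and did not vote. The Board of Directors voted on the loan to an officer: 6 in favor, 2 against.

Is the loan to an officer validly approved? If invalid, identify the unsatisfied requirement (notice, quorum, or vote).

Valid — all requirements satisfied.

Notice: 10 business days given; 10 required (10 ≥ 10). Satisfied.
Quorum: 12 present, but the 4 interested directors do not count, leaving 8. Quorum is 7. Satisfied.
Vote: the loan to an officer requires two-thirds of the disinterested directors present (12 − 4 = 8). 2/3 of 8 = 5.33, rounded up to 6, so 6 affirmative votes are needed; 6 voted in favor. Satisfied.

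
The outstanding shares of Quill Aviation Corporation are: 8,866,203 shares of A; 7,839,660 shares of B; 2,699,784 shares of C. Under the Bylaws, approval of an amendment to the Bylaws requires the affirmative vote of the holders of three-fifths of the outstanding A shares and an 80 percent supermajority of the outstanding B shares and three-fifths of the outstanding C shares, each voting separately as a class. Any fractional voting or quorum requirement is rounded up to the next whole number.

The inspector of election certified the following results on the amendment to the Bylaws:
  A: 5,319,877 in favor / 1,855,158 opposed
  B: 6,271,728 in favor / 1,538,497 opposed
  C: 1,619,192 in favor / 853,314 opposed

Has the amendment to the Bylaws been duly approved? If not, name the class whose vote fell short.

Not approved — the C shares did not give the required vote.

A: 3/5 of 8866203 = 5319721.80, rounded up to 5319722; 5,319,722 required, 5,319,877 in favor — approved.
B: 4/5 of 7839660 = 6271728; 6,271,728 required, 6,271,728 in favor — approved.
C: 3/5 of 2699784 = 1619870.40, rounded up to 1619871; 1,619,871 required, 1,619,192 in favor — not approved.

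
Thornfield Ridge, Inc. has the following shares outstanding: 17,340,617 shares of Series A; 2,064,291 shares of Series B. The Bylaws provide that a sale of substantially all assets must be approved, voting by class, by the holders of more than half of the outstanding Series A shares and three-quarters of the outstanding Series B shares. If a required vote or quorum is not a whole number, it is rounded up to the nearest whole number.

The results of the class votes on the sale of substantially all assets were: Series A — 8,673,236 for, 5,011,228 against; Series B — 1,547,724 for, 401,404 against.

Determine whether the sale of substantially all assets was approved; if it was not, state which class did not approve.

Series A: a majority of 17340617 is 8670309; 8,670,309 required, 8,673,236 in favor — approved.
Series B: 3/4 of 2064291 = 1548218.25, rounded up to 1548219; 1,548,219 required, 1,547,724 in favor — not approved.

Not approved — the Series B shares did not give the required vote.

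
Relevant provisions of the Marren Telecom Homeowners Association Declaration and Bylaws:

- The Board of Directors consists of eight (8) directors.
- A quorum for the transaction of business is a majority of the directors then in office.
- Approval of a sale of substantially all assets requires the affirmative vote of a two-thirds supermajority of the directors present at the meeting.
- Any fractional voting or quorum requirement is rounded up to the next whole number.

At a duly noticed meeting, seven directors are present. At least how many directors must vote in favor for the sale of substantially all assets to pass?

5

The sale of substantially all assets requires two-thirds of the directors present (7).
2/3 of 7 = 4.67, rounded up to 5.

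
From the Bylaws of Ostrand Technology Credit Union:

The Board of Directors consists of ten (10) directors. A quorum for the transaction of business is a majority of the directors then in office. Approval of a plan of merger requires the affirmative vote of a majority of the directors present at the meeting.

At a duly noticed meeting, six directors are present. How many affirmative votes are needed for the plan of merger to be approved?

4

The plan of merger requires a majority of the directors present (6).
A majority of 6 is 4.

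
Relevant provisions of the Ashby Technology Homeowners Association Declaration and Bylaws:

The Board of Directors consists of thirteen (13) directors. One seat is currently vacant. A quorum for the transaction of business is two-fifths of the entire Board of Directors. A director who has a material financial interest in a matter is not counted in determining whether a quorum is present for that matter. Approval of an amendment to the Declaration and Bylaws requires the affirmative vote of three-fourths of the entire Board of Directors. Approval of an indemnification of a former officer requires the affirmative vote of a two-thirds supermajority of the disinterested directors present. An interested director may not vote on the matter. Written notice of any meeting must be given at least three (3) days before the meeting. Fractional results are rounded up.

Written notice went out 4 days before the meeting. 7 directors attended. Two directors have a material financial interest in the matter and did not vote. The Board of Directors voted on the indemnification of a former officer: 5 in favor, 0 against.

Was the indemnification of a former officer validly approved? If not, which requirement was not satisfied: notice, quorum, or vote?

Notice: 4 days given; 3 required (4 ≥ 3). Satisfied.
Quorum: 7 present, but the 2 interested directors do not count, leaving 5. Quorum is 6. Not satisfied.
Vote: the indemnification of a former officer requires two-thirds of the disinterested directors present (7 − 2 = 5). 2/3 of 5 = 3.33, rounded up to 4, so 4 affirmative votes are needed; 5 voted in favor. Satisfied. (Moot — without a quorum no business can be validly transacted.)

Invalid — quorum requirement not satisfied.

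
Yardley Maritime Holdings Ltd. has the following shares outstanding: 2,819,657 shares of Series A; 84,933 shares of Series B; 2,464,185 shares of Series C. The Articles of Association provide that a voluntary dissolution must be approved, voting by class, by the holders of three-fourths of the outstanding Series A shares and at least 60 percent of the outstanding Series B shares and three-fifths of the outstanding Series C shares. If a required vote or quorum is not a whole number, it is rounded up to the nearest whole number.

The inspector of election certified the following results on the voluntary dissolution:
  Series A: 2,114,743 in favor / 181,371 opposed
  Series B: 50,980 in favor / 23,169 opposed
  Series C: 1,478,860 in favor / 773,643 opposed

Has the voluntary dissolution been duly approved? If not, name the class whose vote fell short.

Series A: 3/4 of 2819657 = 2114742.75, rounded up to 2114743; 2,114,743 required, 2,114,743 in favor — approved.
Series B: 3/5 of 84933 = 50959.80, rounded up to 50960; 50,960 required, 50,980 in favor — approved.
Series C: 3/5 of 2464185 = 1478511; 1,478,511 required, 1,478,860 in favor — approved.

Approved — every class gave the required vote.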